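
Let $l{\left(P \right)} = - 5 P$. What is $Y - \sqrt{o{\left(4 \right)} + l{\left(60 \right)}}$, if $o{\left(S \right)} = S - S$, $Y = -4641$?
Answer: $-4641 - 10 i \sqrt{3} \approx -4641.0 - 17.32 i$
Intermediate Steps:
$o{\left(S \right)} = 0$
$Y - \sqrt{o{\left(4 \right)} + l{\left(60 \right)}} = -4641 - \sqrt{0 - 300} = -4641 - \sqrt{-300} = -4641 - 10 i \sqrt{3}$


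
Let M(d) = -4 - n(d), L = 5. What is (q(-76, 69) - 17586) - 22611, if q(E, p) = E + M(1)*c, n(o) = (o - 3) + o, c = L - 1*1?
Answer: -40285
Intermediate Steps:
c = 4 (c = 5 - 1*1 = 5 - 1 = 4)
n(o) = -3 + 2*o (n(o) = (-3 + o) + o = -3 + 2*o)
M(d) = -1 - 2*d (M(d) = -4 - (-3 + 2*d) = -4 + (3 - 2*d) = -1 - 2*d)
q(E, p) = -12 + E (q(E, p) = E + (-1 - 2*1)*4 = E + (-1 - 2)*4 = E - 3*4 = E - 12 = -12 + E)
(q(-76, 69) - 17586) - 22611 = ((-12 - 76) - 17586) - 22611 = (-88 - 17586) - 22611 = -17674 - 22611 = -40285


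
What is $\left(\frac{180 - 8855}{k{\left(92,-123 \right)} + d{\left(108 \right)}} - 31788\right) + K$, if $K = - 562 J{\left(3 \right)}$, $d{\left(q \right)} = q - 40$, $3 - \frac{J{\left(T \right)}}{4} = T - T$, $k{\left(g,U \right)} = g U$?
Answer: $- \frac{433399261}{11248} \approx -38531.0$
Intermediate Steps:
$k{\left(g,U \right)} = U g$
$J{\left(T \right)} = 12$ ($J{\left(T \right)} = 12 - 4 \left(T - T\right) = 12 - 0 = 12 + 0 = 12$)
$d{\left(q \right)} = -40 + q$
$K = -6744$ ($K = \left(-562\right) 12 = -6744$)
$\left(\frac{180 - 8855}{k{\left(92,-123 \right)} + d{\left(108 \right)}} - 31788\right) + K = \left(\frac{180 - 8855}{\left(-123\right) 92 + \left(-40 + 108\right)} - 31788\right) - 6744 = \left(- \frac{8675}{-11316 + 68} - 31788\right) - 6744 = \left(- \frac{8675}{-11248} - 31788\right) - 6744 = \left(\left(-8675\right) \left(- \frac{1}{11248}\right) - 31788\right) - 6744 = \left(\frac{8675}{11248} - 31788\right) - 6744 = - \frac{357542749}{11248} - 6744 = - \frac{433399261}{11248}$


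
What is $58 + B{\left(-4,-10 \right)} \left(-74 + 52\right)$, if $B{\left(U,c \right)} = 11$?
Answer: $-184$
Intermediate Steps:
$58 + B{\left(-4,-10 \right)} \left(-74 + 52\right) = 58 + 11 \left(-74 + 52\right) = 58 + 11 \left(-22\right) = 58 - 242 = -184$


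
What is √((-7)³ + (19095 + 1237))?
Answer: 3*√2221 ≈ 141.38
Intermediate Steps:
√((-7)³ + (19095 + 1237)) = √(-343 + 20332) = √19989 = 3*√2221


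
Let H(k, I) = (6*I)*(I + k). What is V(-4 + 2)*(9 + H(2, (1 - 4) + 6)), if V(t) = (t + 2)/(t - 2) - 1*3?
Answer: -297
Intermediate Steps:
V(t) = -3 + (2 + t)/(-2 + t) (V(t) = (2 + t)/(-2 + t) - 3 = -3 + (2 + t)/(-2 + t))
H(k, I) = 6*I*(I + k)
V(-4 + 2)*(9 + H(2, (1 - 4) + 6)) = (2*(4 - (-4 + 2))/(-2 + (-4 + 2)))*(9 + 6*((1 - 4) + 6)*(((1 - 4) + 6) + 2)) = (2*(4 - 1*(-2))/(-2 - 2))*(9 + 6*(-3 + 6)*((-3 + 6) + 2)) = (2*(4 + 2)/(-4))*(9 + 6*3*(3 + 2)) = (2*(-1/4)*6)*(9 + 6*3*5) = -3*(9 + 90) = -3*99 = -297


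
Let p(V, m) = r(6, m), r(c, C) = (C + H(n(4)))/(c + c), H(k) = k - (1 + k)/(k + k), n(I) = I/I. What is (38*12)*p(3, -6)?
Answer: -228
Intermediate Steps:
n(I) = 1
H(k) = k - (1 + k)/(2*k)
r(c, C) = C/(2*c) (r(c, C) = (C + (-1/2 + 1 - 1/2/1))/(c + c) = (C + (-1/2 + 1 - 1/2*1))/((2*c)) = (C + (-1/2 + 1 - 1/2))*(1/(2*c)) = (C + 0)*(1/(2*c)) = C*(1/(2*c)) = C/(2*c))
p(V, m) = m/12 (p(V, m) = (1/2)*m/6 = (1/2)*m*(1/6) = m/12)
(38*12)*p(3, -6) = (38*12)*((1/12)*(-6)) = 456*(-1/2) = -228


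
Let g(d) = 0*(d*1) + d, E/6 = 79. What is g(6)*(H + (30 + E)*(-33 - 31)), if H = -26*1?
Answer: -193692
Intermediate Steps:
E = 474 (E = 6*79 = 474)
g(d) = d (g(d) = 0*d + d = 0 + d = d)
H = -26
g(6)*(H + (30 + E)*(-33 - 31)) = 6*(-26 + (30 + 474)*(-33 - 31)) = 6*(-26 + 504*(-64)) = 6*(-26 - 32256) = 6*(-32282) = -193692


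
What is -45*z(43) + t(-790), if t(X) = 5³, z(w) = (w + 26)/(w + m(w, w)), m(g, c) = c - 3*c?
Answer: 8480/43 ≈ 197.21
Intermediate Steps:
m(g, c) = -2*c
z(w) = -(26 + w)/w (z(w) = (w + 26)/(w - 2*w) = (26 + w)/((-w)) = (26 + w)*(-1/w) = -(26 + w)/w)
t(X) = 125
-45*z(43) + t(-790) = -45*(-26 - 1*43)/43 + 125 = -45*(-26 - 43)/43 + 125 = -45*(-69)/43 + 125 = -45*(-69/43) + 125 = 3105/43 + 125 = 8480/43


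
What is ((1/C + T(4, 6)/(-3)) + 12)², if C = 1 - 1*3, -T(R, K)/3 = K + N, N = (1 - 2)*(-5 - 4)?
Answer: 2809/4 ≈ 702.25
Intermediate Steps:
N = 9 (N = -1*(-9) = 9)
T(R, K) = -27 - 3*K (T(R, K) = -3*(K + 9) = -3*(9 + K) = -27 - 3*K)
C = -2 (C = 1 - 3 = -2)
((1/C + T(4, 6)/(-3)) + 12)² = ((1/(-2) + (-27 - 3*6)/(-3)) + 12)² = ((1*(-½) + (-27 - 18)*(-⅓)) + 12)² = ((-½ - 45*(-⅓)) + 12)² = ((-½ + 15) + 12)² = (29/2 + 12)² = (53/2)² = 2809/4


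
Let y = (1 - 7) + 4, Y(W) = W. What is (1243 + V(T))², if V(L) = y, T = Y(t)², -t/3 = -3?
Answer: 1540081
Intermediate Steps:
t = 9 (t = -3*(-3) = 9)
T = 81 (T = 9² = 81)
y = -2 (y = -6 + 4 = -2)
V(L) = -2
(1243 + V(T))² = (1243 - 2)² = 1241² = 1540081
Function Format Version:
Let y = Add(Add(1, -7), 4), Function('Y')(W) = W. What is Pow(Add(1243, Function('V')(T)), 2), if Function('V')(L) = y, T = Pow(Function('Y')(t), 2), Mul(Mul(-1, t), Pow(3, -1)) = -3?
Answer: 1540081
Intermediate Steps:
t = 9 (t = Mul(-3, -3) = 9)
T = 81 (T = Pow(9, 2) = 81)
y = -2 (y = Add(-6, 4) = -2)
Function('V')(L) = -2
Pow(Add(1243, Function('V')(T)), 2) = Pow(Add(1243, -2), 2) = Pow(1241, 2) = 1540081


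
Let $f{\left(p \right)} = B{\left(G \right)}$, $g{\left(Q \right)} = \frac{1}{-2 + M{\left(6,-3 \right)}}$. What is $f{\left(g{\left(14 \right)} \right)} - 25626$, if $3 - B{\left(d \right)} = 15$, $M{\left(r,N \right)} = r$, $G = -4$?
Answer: $-25638$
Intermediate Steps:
$B{\left(d \right)} = -12$ ($B{\left(d \right)} = 3 - 15 = -12$)
$g{\left(Q \right)} = \frac{1}{4}$ ($g{\left(Q \right)} = \frac{1}{-2 + 6} = \frac{1}{4}$)
$f{\left(p \right)} = -12$
$f{\left(g{\left(14 \right)} \right)} - 25626 = -12 - 25626 = -25638$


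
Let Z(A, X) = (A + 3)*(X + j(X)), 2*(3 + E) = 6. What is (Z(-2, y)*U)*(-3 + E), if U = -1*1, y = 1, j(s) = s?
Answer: 6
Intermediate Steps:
E = 0 (E = -3 + (½)*6 = -3 + 3 = 0)
U = -1
Z(A, X) = 2*X*(3 + A) (Z(A, X) = (A + 3)*(X + X) = (3 + A)*(2*X) = 2*X*(3 + A))
(Z(-2, y)*U)*(-3 + E) = ((2*1*(3 - 2))*(-1))*(-3 + 0) = ((2*1*1)*(-1))*(-3) = (2*(-1))*(-3) = -2*(-3) = 6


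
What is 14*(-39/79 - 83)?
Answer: -92344/79 ≈ -1168.9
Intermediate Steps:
14*(-39/79 - 83) = 14*(-6596/79) = -92344/79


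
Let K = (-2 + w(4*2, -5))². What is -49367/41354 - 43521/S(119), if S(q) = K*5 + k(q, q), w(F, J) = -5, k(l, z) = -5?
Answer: -301935919/1654160 ≈ -182.53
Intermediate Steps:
K = 49 (K = (-2 - 5)² = (-7)² = 49)
S(q) = 240 (S(q) = 49*5 - 5 = 245 - 5 = 240)
-49367/41354 - 43521/S(119) = -49367/41354 - 43521/240 = -49367*1/41354 - 43521*1/240 = -49367/41354 - 14507/80 = -301935919/1654160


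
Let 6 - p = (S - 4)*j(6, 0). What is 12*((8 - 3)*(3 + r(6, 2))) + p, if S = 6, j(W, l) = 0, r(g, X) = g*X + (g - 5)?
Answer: 966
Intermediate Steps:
r(g, X) = -5 + g + X*g (r(g, X) = X*g + (-5 + g) = -5 + g + X*g)
p = 6 (p = 6 - (6 - 4)*0 = 6 - 2*0 = 6 - 1*0 = 6 + 0 = 6)
12*((8 - 3)*(3 + r(6, 2))) + p = 12*((8 - 3)*(3 + (-5 + 6 + 2*6))) + 6 = 12*(5*(3 + (-5 + 6 + 12))) + 6 = 12*(5*(3 + 13)) + 6 = 12*(5*16) + 6 = 12*80 + 6 = 960 + 6 = 966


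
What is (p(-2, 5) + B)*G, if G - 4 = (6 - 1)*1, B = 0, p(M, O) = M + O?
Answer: 27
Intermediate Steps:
G = 9 (G = 4 + (6 - 1)*1 = 4 + 5*1 = 4 + 5 = 9)
(p(-2, 5) + B)*G = ((-2 + 5) + 0)*9 = (3 + 0)*9 = 3*9 = 27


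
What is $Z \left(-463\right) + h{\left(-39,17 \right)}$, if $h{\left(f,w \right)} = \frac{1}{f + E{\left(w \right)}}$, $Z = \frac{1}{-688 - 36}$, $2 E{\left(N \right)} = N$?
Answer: $\frac{26795}{44164} \approx 0.60672$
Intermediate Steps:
$E{\left(N \right)} = \frac{N}{2}$
$Z = - \frac{1}{724}$ ($Z = \frac{1}{-724} = - \frac{1}{724} \approx -0.0013812$)
$h{\left(f,w \right)} = \frac{1}{f + \frac{w}{2}}$
$Z \left(-463\right) + h{\left(-39,17 \right)} = \left(- \frac{1}{724}\right) \left(-463\right) + \frac{2}{17 + 2 \left(-39\right)} = \frac{463}{724} + \frac{2}{17 - 78} = \frac{463}{724} + \frac{2}{-61} = \frac{463}{724} + 2 \left(- \frac{1}{61}\right) = \frac{463}{724} - \frac{2}{61} = \frac{26795}{44164}$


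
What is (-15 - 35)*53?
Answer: -2650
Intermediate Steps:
(-15 - 35)*53 = -50*53 = -2650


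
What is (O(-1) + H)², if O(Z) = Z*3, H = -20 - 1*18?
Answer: 1681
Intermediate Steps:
H = -38 (H = -20 - 18 = -38)
O(Z) = 3*Z
(O(-1) + H)² = (3*(-1) - 38)² = (-3 - 38)² = (-41)² = 1681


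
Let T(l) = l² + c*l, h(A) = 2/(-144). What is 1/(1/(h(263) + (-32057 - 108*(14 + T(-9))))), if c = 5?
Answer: -2696905/72 ≈ -37457.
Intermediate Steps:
h(A) = -1/72 (h(A) = 2*(-1/144) = -1/72)
T(l) = l² + 5*l
1/(1/(h(263) + (-32057 - 108*(14 + T(-9))))) = 1/(1/(-1/72 + (-32057 - 108*(14 - 9*(5 - 9))))) = 1/(1/(-1/72 + (-32057 - 108*(14 - 9*(-4))))) = 1/(1/(-1/72 + (-32057 - 108*(14 + 36)))) = 1/(1/(-1/72 + (-32057 - 108*50))) = 1/(1/(-1/72 + (-32057 - 5400))) = 1/(1/(-1/72 - 37457)) = 1/(1/(-2696905/72)) = 1/(-72/2696905) = -2696905/72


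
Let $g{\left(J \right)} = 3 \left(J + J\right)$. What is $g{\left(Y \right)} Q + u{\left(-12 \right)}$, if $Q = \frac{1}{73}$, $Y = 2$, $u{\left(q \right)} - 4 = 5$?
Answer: $\frac{669}{73} \approx 9.1644$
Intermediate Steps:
$u{\left(q \right)} = 9$ ($u{\left(q \right)} = 4 + 5 = 9$)
$Q = \frac{1}{73} \approx 0.013699$
$g{\left(J \right)} = 6 J$ ($g{\left(J \right)} = 3 \cdot 2 J = 6 J$)
$g{\left(Y \right)} Q + u{\left(-12 \right)} = 6 \cdot 2 \cdot \frac{1}{73} + 9 = 12 \cdot \frac{1}{73} + 9 = \frac{12}{73} + 9 = \frac{669}{73}$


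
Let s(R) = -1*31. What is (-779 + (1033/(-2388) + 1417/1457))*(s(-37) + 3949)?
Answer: -1768656017197/579886 ≈ -3.0500e+6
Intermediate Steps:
s(R) = -31
(-779 + (1033/(-2388) + 1417/1457))*(s(-37) + 3949) = (-779 + (1033/(-2388) + 1417/1457))*(-31 + 3949) = (-779 + (1033*(-1/2388) + 1417*(1/1457)))*3918 = (-779 + (-1033/2388 + 1417/1457))*3918 = (-779 + 1878715/3479316)*3918 = -2708508449/3479316*3918 = -1768656017197/579886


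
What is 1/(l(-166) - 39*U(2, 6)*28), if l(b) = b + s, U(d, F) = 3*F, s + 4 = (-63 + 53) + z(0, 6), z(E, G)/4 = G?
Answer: -1/19812 ≈ -5.0474e-5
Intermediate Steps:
z(E, G) = 4*G
s = 10 (s = -4 + ((-63 + 53) + 4*6) = -4 + (-10 + 24) = -4 + 14 = 10)
l(b) = 10 + b (l(b) = b + 10 = 10 + b)
1/(l(-166) - 39*U(2, 6)*28) = 1/((10 - 166) - 117*6*28) = 1/(-156 - 39*18*28) = 1/(-156 - 702*28) = 1/(-156 - 19656) = 1/(-19812) = -1/19812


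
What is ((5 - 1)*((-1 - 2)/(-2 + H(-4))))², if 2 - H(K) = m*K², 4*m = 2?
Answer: 9/4 ≈ 2.2500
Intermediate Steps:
m = ½ (m = (¼)*2 = ½ ≈ 0.50000)
H(K) = 2 - K²/2
((5 - 1)*((-1 - 2)/(-2 + H(-4))))² = ((5 - 1)*((-1 - 2)/(-2 + (2 - ½*(-4)²))))² = (4*(-3/(-2 + (2 - ½*16))))² = (4*(-3/(-2 + (2 - 8))))² = (4*(-3/(-2 - 6)))² = (4*(-3/(-8)))² = (4*(-3*(-⅛)))² = (4*(3/8))² = (3/2)² = 9/4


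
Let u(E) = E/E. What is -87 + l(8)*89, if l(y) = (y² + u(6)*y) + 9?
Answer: 7122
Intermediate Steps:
u(E) = 1
l(y) = 9 + y + y² (l(y) = (y² + 1*y) + 9 = (y² + y) + 9 = (y + y²) + 9 = 9 + y + y²)
-87 + l(8)*89 = -87 + (9 + 8 + 8²)*89 = -87 + (9 + 8 + 64)*89 = -87 + 81*89 = -87 + 7209 = 7122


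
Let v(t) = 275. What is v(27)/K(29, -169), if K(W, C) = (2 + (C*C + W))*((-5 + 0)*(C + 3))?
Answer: 55/4746272 ≈ 1.1588e-5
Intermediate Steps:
K(W, C) = (-15 - 5*C)*(2 + W + C²) (K(W, C) = (2 + (C² + W))*(-5*(3 + C)) = (2 + (W + C²))*(-15 - 5*C) = (2 + W + C²)*(-15 - 5*C) = (-15 - 5*C)*(2 + W + C²))
v(27)/K(29, -169) = 275/(-30 - 15*29 - 15*(-169)² - 10*(-169) - 5*(-169)³ - 5*(-169)*29) = 275/(-30 - 435 - 15*28561 + 1690 - 5*(-4826809) + 24505) = 275/(-30 - 435 - 428415 + 1690 + 24134045 + 24505) = 275/23731360 = 275*(1/23731360) = 55/4746272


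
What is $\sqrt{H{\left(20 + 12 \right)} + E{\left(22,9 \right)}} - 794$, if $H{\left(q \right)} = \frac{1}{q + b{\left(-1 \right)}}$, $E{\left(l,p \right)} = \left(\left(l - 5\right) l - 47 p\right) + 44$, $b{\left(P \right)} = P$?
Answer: $-794 + \frac{i \sqrt{4774}}{31} \approx -794.0 + 2.2288 i$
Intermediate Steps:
$E{\left(l,p \right)} = 44 - 47 p + l \left(-5 + l\right)$ ($E{\left(l,p \right)} = \left(\left(-5 + l\right) l - 47 p\right) + 44 = \left(l \left(-5 + l\right) - 47 p\right) + 44 = \left(- 47 p + l \left(-5 + l\right)\right) + 44 = 44 - 47 p + l \left(-5 + l\right)$)
$H{\left(q \right)} = \frac{1}{-1 + q}$ ($H{\left(q \right)} = \frac{1}{q - 1} = \frac{1}{-1 + q}$)
$\sqrt{H{\left(20 + 12 \right)} + E{\left(22,9 \right)}} - 794 = \sqrt{\frac{1}{-1 + \left(20 + 12\right)} + \left(44 + 22^{2} - 423 - 110\right)} - 794 = \sqrt{\frac{1}{-1 + 32} + \left(44 + 484 - 423 - 110\right)} - 794 = \sqrt{\frac{1}{31} - 5} - 794 = \sqrt{- \frac{154}{31}} - 794 = \frac{i \sqrt{4774}}{31} - 794 = -794 + \frac{i \sqrt{4774}}{31}$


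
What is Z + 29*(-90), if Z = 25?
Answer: -2585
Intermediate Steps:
Z + 29*(-90) = 25 + 29*(-90) = 25 - 2610 = -2585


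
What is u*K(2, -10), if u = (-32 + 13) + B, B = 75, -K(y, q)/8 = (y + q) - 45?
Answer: 23744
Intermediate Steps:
K(y, q) = 360 - 8*q - 8*y (K(y, q) = -8*((y + q) - 45) = -8*((q + y) - 45) = -8*(-45 + q + y) = 360 - 8*q - 8*y)
u = 56 (u = (-32 + 13) + 75 = -19 + 75 = 56)
u*K(2, -10) = 56*(360 - 8*(-10) - 8*2) = 56*(360 + 80 - 16) = 56*424 = 23744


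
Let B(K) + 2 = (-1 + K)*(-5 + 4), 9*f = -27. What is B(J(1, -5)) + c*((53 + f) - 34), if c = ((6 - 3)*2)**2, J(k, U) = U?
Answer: 580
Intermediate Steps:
f = -3 (f = (1/9)*(-27) = -3)
c = 36 (c = (3*2)**2 = 6**2 = 36)
B(K) = -1 - K (B(K) = -2 + (-1 + K)*(-5 + 4) = -2 + (-1 + K)*(-1) = -2 + (1 - K) = -1 - K)
B(J(1, -5)) + c*((53 + f) - 34) = (-1 - 1*(-5)) + 36*((53 - 3) - 34) = (-1 + 5) + 36*(50 - 34) = 4 + 36*16 = 4 + 576 = 580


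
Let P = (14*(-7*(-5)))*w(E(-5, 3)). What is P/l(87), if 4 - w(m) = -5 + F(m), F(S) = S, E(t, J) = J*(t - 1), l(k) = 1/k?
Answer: 1151010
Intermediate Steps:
E(t, J) = J*(-1 + t)
w(m) = 9 - m (w(m) = 4 - (-5 + m) = 4 + (5 - m) = 9 - m)
P = 13230 (P = (14*(-7*(-5)))*(9 - 3*(-1 - 5)) = (14*35)*(9 - 3*(-6)) = 490*(9 - 1*(-18)) = 490*(9 + 18) = 490*27 = 13230)
P/l(87) = 13230/(1/87) = 13230*87 = 1151010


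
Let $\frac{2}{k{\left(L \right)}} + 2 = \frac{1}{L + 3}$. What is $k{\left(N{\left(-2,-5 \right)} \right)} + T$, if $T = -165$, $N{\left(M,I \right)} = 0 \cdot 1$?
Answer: $- \frac{831}{5} \approx -166.2$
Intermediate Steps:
$N{\left(M,I \right)} = 0$
$k{\left(L \right)} = \frac{2}{-2 + \frac{1}{3 + L}}$ ($k{\left(L \right)} = \frac{2}{-2 + \frac{1}{L + 3}} = \frac{2}{-2 + \frac{1}{3 + L}}$)
$k{\left(N{\left(-2,-5 \right)} \right)} + T = \frac{2 \left(-3 - 0\right)}{5 + 2 \cdot 0} - 165 = \frac{2 \left(-3 + 0\right)}{5 + 0} - 165 = 2 \cdot \frac{1}{5} \left(-3\right) - 165 = - \frac{6}{5} - 165 = - \frac{831}{5}$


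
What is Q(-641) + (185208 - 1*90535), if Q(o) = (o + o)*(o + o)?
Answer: 1738197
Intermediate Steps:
Q(o) = 4*o² (Q(o) = (2*o)*(2*o) = 4*o²)
Q(-641) + (185208 - 1*90535) = 4*(-641)² + (185208 - 1*90535) = 4*410881 + (185208 - 90535) = 1643524 + 94673 = 1738197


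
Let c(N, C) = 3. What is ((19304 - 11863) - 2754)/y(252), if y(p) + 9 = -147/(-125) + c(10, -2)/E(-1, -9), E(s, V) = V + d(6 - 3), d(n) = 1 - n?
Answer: -6444625/11133 ≈ -578.88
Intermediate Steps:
E(s, V) = -2 + V (E(s, V) = V + (1 - (6 - 3)) = V + (1 - 1*3) = V + (1 - 3) = V - 2 = -2 + V)
y(p) = -11133/1375 (y(p) = -9 + (-147/(-125) + 3/(-2 - 9)) = -9 + (-147*(-1/125) + 3/(-11)) = -9 + (147/125 + 3*(-1/11)) = -9 + (147/125 - 3/11) = -9 + 1242/1375 = -11133/1375)
((19304 - 11863) - 2754)/y(252) = ((19304 - 11863) - 2754)/(-11133/1375) = (7441 - 2754)*(-1375/11133) = 4687*(-1375/11133) = -6444625/11133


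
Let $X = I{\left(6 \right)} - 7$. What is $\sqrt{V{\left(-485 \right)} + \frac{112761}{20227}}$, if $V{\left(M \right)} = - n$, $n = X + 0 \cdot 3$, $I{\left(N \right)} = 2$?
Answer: $\frac{2 \sqrt{1081618598}}{20227} \approx 3.2519$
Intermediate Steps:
$X = -5$ ($X = 2 - 7 = -5$)
$n = -5$ ($n = -5 + 0 \cdot 3 = -5 + 0 = -5$)
$V{\left(M \right)} = 5$ ($V{\left(M \right)} = \left(-1\right) \left(-5\right) = 5$)
$\sqrt{V{\left(-485 \right)} + \frac{112761}{20227}} = \sqrt{5 + \frac{112761}{20227}} = \sqrt{\frac{213896}{20227}} = \frac{2 \sqrt{1081618598}}{20227}$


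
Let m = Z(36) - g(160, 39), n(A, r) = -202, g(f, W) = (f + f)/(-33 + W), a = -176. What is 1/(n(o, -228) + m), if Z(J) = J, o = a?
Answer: -3/658 ≈ -0.0045593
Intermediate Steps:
o = -176
g(f, W) = 2*f/(-33 + W) (g(f, W) = (2*f)/(-33 + W) = 2*f/(-33 + W))
m = -52/3 (m = 36 - 2*160/(-33 + 39) = 36 - 2*160/6 = 36 - 1*160/3 = 36 - 160/3 = -52/3 ≈ -17.333)
1/(n(o, -228) + m) = 1/(-202 - 52/3) = 1/(-658/3) = -3/658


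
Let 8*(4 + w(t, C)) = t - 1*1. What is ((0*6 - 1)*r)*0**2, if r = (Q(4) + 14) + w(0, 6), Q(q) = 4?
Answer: 0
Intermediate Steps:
w(t, C) = -33/8 + t/8 (w(t, C) = -4 + (t - 1*1)/8 = -4 + (t - 1)/8 = -4 + (-1 + t)/8 = -4 + (-1/8 + t/8) = -33/8 + t/8)
r = 111/8 (r = (4 + 14) + (-33/8 + (1/8)*0) = 18 + (-33/8 + 0) = 18 - 33/8 = 111/8 ≈ 13.875)
((0*6 - 1)*r)*0**2 = ((0*6 - 1)*(111/8))*0**2 = ((0 - 1)*(111/8))*0 = -1*111/8*0 = -111/8*0 = 0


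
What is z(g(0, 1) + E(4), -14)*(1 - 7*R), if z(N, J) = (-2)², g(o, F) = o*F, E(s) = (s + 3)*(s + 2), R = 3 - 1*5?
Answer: 60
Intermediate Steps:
R = -2 (R = 3 - 5 = -2)
E(s) = (2 + s)*(3 + s) (E(s) = (3 + s)*(2 + s) = (2 + s)*(3 + s))
g(o, F) = F*o
z(N, J) = 4
z(g(0, 1) + E(4), -14)*(1 - 7*R) = 4*(1 - 7*(-2)) = 4*(1 + 14) = 4*15 = 60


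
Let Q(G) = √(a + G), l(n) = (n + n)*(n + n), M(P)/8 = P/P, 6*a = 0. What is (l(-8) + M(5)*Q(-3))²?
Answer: 65344 + 4096*I*√3 ≈ 65344.0 + 7094.5*I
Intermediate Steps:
a = 0 (a = (⅙)*0 = 0)
M(P) = 8 (M(P) = 8*(P/P) = 8*1 = 8)
l(n) = 4*n² (l(n) = (2*n)*(2*n) = 4*n²)
Q(G) = √G (Q(G) = √(0 + G) = √G)
(l(-8) + M(5)*Q(-3))² = (4*(-8)² + 8*√(-3))² = (4*64 + 8*(I*√3))² = (256 + 8*I*√3)²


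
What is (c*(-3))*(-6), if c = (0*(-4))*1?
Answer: 0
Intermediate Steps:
c = 0 (c = 0*1 = 0)
(c*(-3))*(-6) = (0*(-3))*(-6) = 0*(-6) = 0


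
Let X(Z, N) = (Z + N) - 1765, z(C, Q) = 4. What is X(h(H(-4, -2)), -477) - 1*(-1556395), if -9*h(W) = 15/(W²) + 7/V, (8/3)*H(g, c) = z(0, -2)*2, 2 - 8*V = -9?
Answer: 461583218/297 ≈ 1.5542e+6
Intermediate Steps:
V = 11/8 (V = ¼ - ⅛*(-9) = ¼ + 9/8 = 11/8 ≈ 1.3750)
H(g, c) = 3 (H(g, c) = 3*(4*2)/8 = (3/8)*8 = 3)
h(W) = -56/99 - 5/(3*W²) (h(W) = -(15/(W²) + 7/(11/8))/9 = -(15/W² + 7*(8/11))/9 = -(15/W² + 56/11)/9 = -(56/11 + 15/W²)/9 = -56/99 - 5/(3*W²))
X(Z, N) = -1765 + N + Z (X(Z, N) = (N + Z) - 1765 = -1765 + N + Z)
X(h(H(-4, -2)), -477) - 1*(-1556395) = (-1765 - 477 + (-56/99 - 5/3/3²)) - 1*(-1556395) = (-1765 - 477 + (-56/99 - 5/3*⅑)) + 1556395 = (-1765 - 477 + (-56/99 - 5/27)) + 1556395 = (-1765 - 477 - 223/297) + 1556395 = -666097/297 + 1556395 = 461583218/297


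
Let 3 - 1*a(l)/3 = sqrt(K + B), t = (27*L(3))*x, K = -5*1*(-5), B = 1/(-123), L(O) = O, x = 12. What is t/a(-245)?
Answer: -119556/1967 - 324*sqrt(378102)/1967 ≈ -162.07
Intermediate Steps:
B = -1/123 ≈ -0.0081301
K = 25 (K = -5*(-5) = 25)
t = 972 (t = (27*3)*12 = 81*12 = 972)
a(l) = 9 - sqrt(378102)/41 (a(l) = 9 - 3*sqrt(25 - 1/123) = 9 - sqrt(378102)/41)
t/a(-245) = 972/(9 - sqrt(378102)/41)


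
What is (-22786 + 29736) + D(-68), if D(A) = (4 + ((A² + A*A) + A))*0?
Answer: 6950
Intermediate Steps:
D(A) = 0 (D(A) = (4 + ((A² + A²) + A))*0 = (4 + (2*A² + A))*0 = (4 + (A + 2*A²))*0 = (4 + A + 2*A²)*0 = 0)
(-22786 + 29736) + D(-68) = (-22786 + 29736) + 0 = 6950 + 0 = 6950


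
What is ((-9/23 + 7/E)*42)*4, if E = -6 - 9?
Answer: -16576/115 ≈ -144.14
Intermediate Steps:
E = -15
((-9/23 + 7/E)*42)*4 = ((-9/23 + 7/(-15))*42)*4 = ((-9*1/23 + 7*(-1/15))*42)*4 = ((-9/23 - 7/15)*42)*4 = -296/345*42*4 = -4144/115*4 = -16576/115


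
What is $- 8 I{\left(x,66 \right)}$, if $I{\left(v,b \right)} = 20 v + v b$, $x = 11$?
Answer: $-7568$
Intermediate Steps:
$I{\left(v,b \right)} = 20 v + b v$
$- 8 I{\left(x,66 \right)} = - 8 \cdot 11 \left(20 + 66\right) = - 8 \cdot 11 \cdot 86 = \left(-8\right) 946 = -7568$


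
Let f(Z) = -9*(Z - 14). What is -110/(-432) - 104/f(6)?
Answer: -257/216 ≈ -1.1898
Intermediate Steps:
f(Z) = 126 - 9*Z (f(Z) = -9*(-14 + Z) = 126 - 9*Z)
-110/(-432) - 104/f(6) = -110/(-432) - 104/(126 - 9*6) = -110*(-1/432) - 104/(126 - 54) = 55/216 - 104/72 = 55/216 - 104*1/72 = 55/216 - 13/9 = -257/216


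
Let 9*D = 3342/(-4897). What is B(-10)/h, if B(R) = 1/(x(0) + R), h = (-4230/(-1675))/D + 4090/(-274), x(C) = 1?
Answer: 25563515/11096504244 ≈ 0.0023037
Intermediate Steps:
D = -1114/14691 (D = (3342/(-4897))/9 = (3342*(-1/4897))/9 = (⅑)*(-3342/4897) = -1114/14691 ≈ -0.075829)
h = -1232944916/25563515 (h = (-4230/(-1675))/(-1114/14691) + 4090/(-274) = -4230*(-1/1675)*(-14691/1114) + 4090*(-1/274) = (846/335)*(-14691/1114) - 2045/137 = -6214293/186595 - 2045/137 = -1232944916/25563515 ≈ -48.231)
B(R) = 1/(1 + R)
B(-10)/h = 1/((1 - 10)*(-1232944916/25563515)) = -25563515/1232944916/(-9) = -⅑*(-25563515/1232944916) = 25563515/11096504244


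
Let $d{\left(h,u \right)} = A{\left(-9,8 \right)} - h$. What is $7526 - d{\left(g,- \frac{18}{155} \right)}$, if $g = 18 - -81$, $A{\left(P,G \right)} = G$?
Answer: $7617$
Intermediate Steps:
$g = 99$ ($g = 18 + 81 = 99$)
$d{\left(h,u \right)} = 8 - h$
$7526 - d{\left(g,- \frac{18}{155} \right)} = 7526 - \left(8 - 99\right) = 7526 - -91 = 7526 + 91 = 7617$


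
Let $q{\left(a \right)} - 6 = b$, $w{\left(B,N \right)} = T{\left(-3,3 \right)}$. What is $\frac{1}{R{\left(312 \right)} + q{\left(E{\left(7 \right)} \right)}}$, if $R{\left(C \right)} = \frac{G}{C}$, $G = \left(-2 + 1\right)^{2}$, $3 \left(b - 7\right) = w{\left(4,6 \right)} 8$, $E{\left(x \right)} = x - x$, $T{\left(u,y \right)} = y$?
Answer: $\frac{312}{6553} \approx 0.047612$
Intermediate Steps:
$w{\left(B,N \right)} = 3$
$E{\left(x \right)} = 0$
$b = 15$ ($b = 7 + \frac{3 \cdot 8}{3} = 7 + \frac{1}{3} \cdot 24 = 7 + 8 = 15$)
$G = 1$ ($G = \left(-1\right)^{2} = 1$)
$R{\left(C \right)} = \frac{1}{C}$ ($R{\left(C \right)} = 1 \frac{1}{C} = \frac{1}{C}$)
$q{\left(a \right)} = 21$ ($q{\left(a \right)} = 6 + 15 = 21$)
$\frac{1}{R{\left(312 \right)} + q{\left(E{\left(7 \right)} \right)}} = \frac{1}{\frac{1}{312} + 21} = \frac{1}{\frac{6553}{312}} = \frac{312}{6553}$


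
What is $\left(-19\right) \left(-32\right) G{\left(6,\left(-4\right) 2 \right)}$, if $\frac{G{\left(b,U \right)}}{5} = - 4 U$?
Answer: $97280$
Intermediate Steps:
$G{\left(b,U \right)} = - 20 U$ ($G{\left(b,U \right)} = 5 \left(- 4 U\right) = - 20 U$)
$\left(-19\right) \left(-32\right) G{\left(6,\left(-4\right) 2 \right)} = \left(-19\right) \left(-32\right) \left(- 20 \left(\left(-4\right) 2\right)\right) = 608 \left(\left(-20\right) \left(-8\right)\right) = 608 \cdot 160 = 97280$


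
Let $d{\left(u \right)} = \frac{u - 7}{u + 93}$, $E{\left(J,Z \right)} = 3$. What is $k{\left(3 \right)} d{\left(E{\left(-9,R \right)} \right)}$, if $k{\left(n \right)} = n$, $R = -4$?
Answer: $- \frac{1}{8} \approx -0.125$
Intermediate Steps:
$d{\left(u \right)} = \frac{-7 + u}{93 + u}$
$k{\left(3 \right)} d{\left(E{\left(-9,R \right)} \right)} = 3 \frac{-7 + 3}{93 + 3} = 3 \cdot \frac{1}{96} \left(-4\right) = 3 \left(- \frac{1}{24}\right) = - \frac{1}{8}$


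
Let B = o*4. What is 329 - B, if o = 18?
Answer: 257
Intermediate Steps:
B = 72 (B = 18*4 = 72)
329 - B = 329 - 1*72 = 329 - 72 = 257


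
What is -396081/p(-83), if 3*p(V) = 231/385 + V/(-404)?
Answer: -2400250860/1627 ≈ -1.4753e+6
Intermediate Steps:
p(V) = ⅕ - V/1212 (p(V) = (231/385 + V/(-404))/3 = (231*(1/385) + V*(-1/404))/3 = (⅗ - V/404)/3 = ⅕ - V/1212)
-396081/p(-83) = -396081/(⅕ - 1/1212*(-83)) = -396081/(⅕ + 83/1212) = -396081/1627/6060 = -396081*6060/1627 = -2400250860/1627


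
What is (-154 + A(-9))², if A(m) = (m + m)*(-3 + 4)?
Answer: 29584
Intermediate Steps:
A(m) = 2*m (A(m) = (2*m)*1 = 2*m)
(-154 + A(-9))² = (-154 + 2*(-9))² = (-154 - 18)² = (-172)² = 29584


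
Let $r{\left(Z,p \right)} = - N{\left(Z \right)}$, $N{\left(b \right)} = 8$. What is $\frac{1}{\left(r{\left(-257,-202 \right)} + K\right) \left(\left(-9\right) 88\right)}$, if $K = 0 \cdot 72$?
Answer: $\frac{1}{6336} \approx 0.00015783$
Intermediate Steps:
$K = 0$
$r{\left(Z,p \right)} = -8$ ($r{\left(Z,p \right)} = \left(-1\right) 8 = -8$)
$\frac{1}{\left(r{\left(-257,-202 \right)} + K\right) \left(\left(-9\right) 88\right)} = \frac{1}{\left(-8 + 0\right) \left(\left(-9\right) 88\right)} = \frac{1}{\left(-8\right) \left(-792\right)} = \left(- \frac{1}{8}\right) \left(- \frac{1}{792}\right) = \frac{1}{6336}$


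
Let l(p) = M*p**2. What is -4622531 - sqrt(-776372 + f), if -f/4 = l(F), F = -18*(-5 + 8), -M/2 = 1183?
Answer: -4622531 - 2*sqrt(6705163) ≈ -4.6277e+6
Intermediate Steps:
M = -2366 (M = -2*1183 = -2366)
F = -54 (F = -18*3 = -54)
l(p) = -2366*p**2
f = 27597024 (f = -(-9464)*(-54)**2 = -(-9464)*2916 = -4*(-6899256) = 27597024)
-4622531 - sqrt(-776372 + f) = -4622531 - sqrt(-776372 + 27597024) = -4622531 - sqrt(26820652) = -4622531 - 2*sqrt(6705163)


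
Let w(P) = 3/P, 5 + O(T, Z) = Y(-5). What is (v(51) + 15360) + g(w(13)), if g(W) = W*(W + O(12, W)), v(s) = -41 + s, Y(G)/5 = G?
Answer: 2596369/169 ≈ 15363.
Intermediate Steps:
Y(G) = 5*G
O(T, Z) = -30 (O(T, Z) = -5 + 5*(-5) = -5 - 25 = -30)
g(W) = W*(-30 + W) (g(W) = W*(W - 30) = W*(-30 + W))
(v(51) + 15360) + g(w(13)) = ((-41 + 51) + 15360) + (3/13)*(-30 + 3/13) = (10 + 15360) + (3*(1/13))*(-30 + 3*(1/13)) = 15370 + 3*(-30 + 3/13)/13 = 15370 + (3/13)*(-387/13) = 15370 - 1161/169 = 2596369/169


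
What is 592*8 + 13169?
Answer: 17905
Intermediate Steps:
592*8 + 13169 = 4736 + 13169 = 17905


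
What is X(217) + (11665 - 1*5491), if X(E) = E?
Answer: 6391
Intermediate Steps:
X(217) + (11665 - 1*5491) = 217 + (11665 - 1*5491) = 217 + (11665 - 5491) = 217 + 6174 = 6391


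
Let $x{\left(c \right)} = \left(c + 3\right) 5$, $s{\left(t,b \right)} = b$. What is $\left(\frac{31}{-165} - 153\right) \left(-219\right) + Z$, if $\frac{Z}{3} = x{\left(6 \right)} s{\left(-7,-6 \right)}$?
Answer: $\frac{1800598}{55} \approx 32738.0$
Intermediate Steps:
$x{\left(c \right)} = 15 + 5 c$ ($x{\left(c \right)} = \left(3 + c\right) 5 = 15 + 5 c$)
$Z = -810$ ($Z = 3 \left(15 + 5 \cdot 6\right) \left(-6\right) = 3 \left(15 + 30\right) \left(-6\right) = 3 \cdot 45 \left(-6\right) = 3 \left(-270\right) = -810$)
$\left(\frac{31}{-165} - 153\right) \left(-219\right) + Z = \left(\frac{31}{-165} - 153\right) \left(-219\right) - 810 = \left(31 \left(- \frac{1}{165}\right) - 153\right) \left(-219\right) - 810 = \left(- \frac{31}{165} - 153\right) \left(-219\right) - 810 = \left(- \frac{25276}{165}\right) \left(-219\right) - 810 = \frac{1845148}{55} - 810 = \frac{1800598}{55}$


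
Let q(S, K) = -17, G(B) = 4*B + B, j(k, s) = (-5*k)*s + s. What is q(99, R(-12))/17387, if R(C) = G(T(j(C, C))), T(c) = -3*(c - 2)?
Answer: -17/17387 ≈ -0.00097774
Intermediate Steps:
j(k, s) = s - 5*k*s (j(k, s) = -5*k*s + s = s - 5*k*s)
T(c) = 6 - 3*c (T(c) = -3*(-2 + c) = 6 - 3*c)
G(B) = 5*B
R(C) = 30 - 15*C*(1 - 5*C) (R(C) = 5*(6 - 3*C*(1 - 5*C)) = 30 - 15*C*(1 - 5*C))
q(99, R(-12))/17387 = -17/17387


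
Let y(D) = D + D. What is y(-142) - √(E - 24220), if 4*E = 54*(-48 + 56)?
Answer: -284 - 4*I*√1507 ≈ -284.0 - 155.28*I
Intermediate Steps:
E = 108 (E = (54*(-48 + 56))/4 = (54*8)/4 = (¼)*432 = 108)
y(D) = 2*D
y(-142) - √(E - 24220) = 2*(-142) - √(108 - 24220) = -284 - √(-24112) = -284 - 4*I*√1507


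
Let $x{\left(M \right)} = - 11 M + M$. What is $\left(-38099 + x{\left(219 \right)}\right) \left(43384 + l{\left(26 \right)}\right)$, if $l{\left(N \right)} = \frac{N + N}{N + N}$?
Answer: $-1747938265$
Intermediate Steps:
$l{\left(N \right)} = 1$ ($l{\left(N \right)} = \frac{2 N}{2 N} = 2 N \frac{1}{2 N} = 1$)
$x{\left(M \right)} = - 10 M$
$\left(-38099 + x{\left(219 \right)}\right) \left(43384 + l{\left(26 \right)}\right) = \left(-38099 - 2190\right) \left(43384 + 1\right) = \left(-38099 - 2190\right) 43385 = \left(-40289\right) 43385 = -1747938265$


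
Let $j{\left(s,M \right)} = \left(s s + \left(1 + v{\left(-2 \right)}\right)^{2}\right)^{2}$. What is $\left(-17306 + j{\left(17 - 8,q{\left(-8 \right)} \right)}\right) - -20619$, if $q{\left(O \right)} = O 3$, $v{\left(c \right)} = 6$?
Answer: $20213$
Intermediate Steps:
$q{\left(O \right)} = 3 O$
$j{\left(s,M \right)} = \left(49 + s^{2}\right)^{2}$ ($j{\left(s,M \right)} = \left(s s + \left(1 + 6\right)^{2}\right)^{2} = \left(s^{2} + 7^{2}\right)^{2} = \left(s^{2} + 49\right)^{2} = \left(49 + s^{2}\right)^{2}$)
$\left(-17306 + j{\left(17 - 8,q{\left(-8 \right)} \right)}\right) - -20619 = \left(-17306 + \left(49 + \left(17 - 8\right)^{2}\right)^{2}\right) - -20619 = \left(-17306 + \left(49 + 9^{2}\right)^{2}\right) + 20619 = \left(-17306 + \left(49 + 81\right)^{2}\right) + 20619 = \left(-17306 + 130^{2}\right) + 20619 = \left(-17306 + 16900\right) + 20619 = -406 + 20619 = 20213$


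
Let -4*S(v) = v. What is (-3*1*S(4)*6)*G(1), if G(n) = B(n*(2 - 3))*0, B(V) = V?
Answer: 0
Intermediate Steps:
S(v) = -v/4
G(n) = 0 (G(n) = (n*(2 - 3))*0 = (n*(-1))*0 = -n*0 = 0)
(-3*1*S(4)*6)*G(1) = -3*1*(-¼*4)*6*0 = -3*1*(-1)*6*0 = -(-3)*6*0 = -3*(-6)*0 = 18*0 = 0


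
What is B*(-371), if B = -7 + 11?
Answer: -1484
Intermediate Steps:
B = 4
B*(-371) = 4*(-371) = -1484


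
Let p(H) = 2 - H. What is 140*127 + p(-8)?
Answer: 17790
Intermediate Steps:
140*127 + p(-8) = 140*127 + (2 - 1*(-8)) = 17780 + (2 + 8) = 17780 + 10 = 17790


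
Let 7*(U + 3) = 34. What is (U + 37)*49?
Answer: 1904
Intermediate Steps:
U = 13/7 (U = -3 + (⅐)*34 = -3 + 34/7 = 13/7 ≈ 1.8571)
(U + 37)*49 = (13/7 + 37)*49 = (272/7)*49 = 1904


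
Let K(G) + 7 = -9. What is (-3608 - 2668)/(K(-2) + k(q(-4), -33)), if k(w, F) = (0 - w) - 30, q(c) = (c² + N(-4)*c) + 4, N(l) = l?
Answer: 3138/41 ≈ 76.537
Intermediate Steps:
q(c) = 4 + c² - 4*c (q(c) = (c² - 4*c) + 4 = 4 + c² - 4*c)
k(w, F) = -30 - w (k(w, F) = -w - 30 = -30 - w)
K(G) = -16 (K(G) = -7 - 9 = -16)
(-3608 - 2668)/(K(-2) + k(q(-4), -33)) = (-3608 - 2668)/(-16 + (-30 - (4 + (-4)² - 4*(-4)))) = -6276/(-16 + (-30 - (4 + 16 + 16))) = -6276/(-16 + (-30 - 1*36)) = -6276/(-16 + (-30 - 36)) = -6276/(-16 - 66) = -6276/(-82) = -6276*(-1/82) = 3138/41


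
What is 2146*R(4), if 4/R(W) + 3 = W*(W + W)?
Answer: 296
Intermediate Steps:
R(W) = 4/(-3 + 2*W²) (R(W) = 4/(-3 + W*(W + W)) = 4/(-3 + W*(2*W)) = 4/(-3 + 2*W²))
2146*R(4) = 2146*(4/(-3 + 2*4²)) = 2146*(4/(-3 + 2*16)) = 2146*(4/(-3 + 32)) = 2146*(4/29) = 296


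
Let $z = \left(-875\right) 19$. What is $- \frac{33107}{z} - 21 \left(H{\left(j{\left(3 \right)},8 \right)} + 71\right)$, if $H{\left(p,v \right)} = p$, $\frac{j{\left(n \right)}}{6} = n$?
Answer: $- \frac{31039018}{16625} \approx -1867.0$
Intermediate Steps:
$j{\left(n \right)} = 6 n$
$z = -16625$
$- \frac{33107}{z} - 21 \left(H{\left(j{\left(3 \right)},8 \right)} + 71\right) = - \frac{33107}{-16625} - 21 \left(6 \cdot 3 + 71\right) = \left(-33107\right) \left(- \frac{1}{16625}\right) - 21 \left(18 + 71\right) = \frac{33107}{16625} - 21 \cdot 89 = \frac{33107}{16625} - 1869 = - \frac{31039018}{16625}$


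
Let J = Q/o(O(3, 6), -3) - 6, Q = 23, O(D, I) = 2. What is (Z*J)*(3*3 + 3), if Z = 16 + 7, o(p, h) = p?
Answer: 1518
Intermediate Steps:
J = 11/2 (J = 23/2 - 6 = 11/2 ≈ 5.5000)
Z = 23
(Z*J)*(3*3 + 3) = (23*(11/2))*(3*3 + 3) = 253*(9 + 3)/2 = (253/2)*12 = 1518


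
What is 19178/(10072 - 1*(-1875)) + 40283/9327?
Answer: 660134207/111429669 ≈ 5.9242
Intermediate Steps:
19178/(10072 - 1*(-1875)) + 40283/9327 = 19178/(10072 + 1875) + 40283*(1/9327) = 19178/11947 + 40283/9327 = 660134207/111429669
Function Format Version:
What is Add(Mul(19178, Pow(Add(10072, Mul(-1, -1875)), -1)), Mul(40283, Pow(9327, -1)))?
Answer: Rational(660134207, 111429669) ≈ 5.9242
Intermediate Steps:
Add(Mul(19178, Pow(Add(10072, Mul(-1, -1875)), -1)), Mul(40283, Pow(9327, -1))) = Add(Mul(19178, Pow(Add(10072, 1875), -1)), Mul(40283, Rational(1, 9327))) = Add(Mul(19178, Pow(11947, -1)), Rational(40283, 9327)) = Add(Mul(19178, Rational(1, 11947)), Rational(40283, 9327)) = Add(Rational(19178, 11947), Rational(40283, 9327)) = Rational(660134207, 111429669)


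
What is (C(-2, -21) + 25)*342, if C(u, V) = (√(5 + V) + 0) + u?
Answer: 7866 + 1368*I ≈ 7866.0 + 1368.0*I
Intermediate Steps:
C(u, V) = u + √(5 + V) (C(u, V) = √(5 + V) + u = u + √(5 + V))
(C(-2, -21) + 25)*342 = ((-2 + √(5 - 21)) + 25)*342 = ((-2 + √(-16)) + 25)*342 = ((-2 + 4*I) + 25)*342 = (23 + 4*I)*342 = 7866 + 1368*I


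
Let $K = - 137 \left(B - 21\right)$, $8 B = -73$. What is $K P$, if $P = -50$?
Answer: $- \frac{825425}{4} \approx -2.0636 \cdot 10^{5}$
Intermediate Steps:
$B = - \frac{73}{8}$ ($B = \frac{1}{8} \left(-73\right) = - \frac{73}{8} \approx -9.125$)
$K = \frac{33017}{8}$ ($K = - 137 \left(- \frac{73}{8} - 21\right) = \left(-137\right) \left(- \frac{241}{8}\right) = \frac{33017}{8} \approx 4127.1$)
$K P = \frac{33017}{8} \left(-50\right) = - \frac{825425}{4}$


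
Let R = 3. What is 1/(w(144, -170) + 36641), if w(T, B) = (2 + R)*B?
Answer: 1/35791 ≈ 2.7940e-5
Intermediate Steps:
w(T, B) = 5*B (w(T, B) = (2 + 3)*B = 5*B)
1/(w(144, -170) + 36641) = 1/(5*(-170) + 36641) = 1/(-850 + 36641) = 1/35791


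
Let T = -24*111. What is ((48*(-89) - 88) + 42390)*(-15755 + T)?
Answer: -700474570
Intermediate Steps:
T = -2664
((48*(-89) - 88) + 42390)*(-15755 + T) = ((48*(-89) - 88) + 42390)*(-15755 - 2664) = ((-4272 - 88) + 42390)*(-18419) = (-4360 + 42390)*(-18419) = 38030*(-18419) = -700474570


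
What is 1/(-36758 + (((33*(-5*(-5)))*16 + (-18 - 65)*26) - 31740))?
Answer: -1/57456 ≈ -1.7405e-5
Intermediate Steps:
1/(-36758 + (((33*(-5*(-5)))*16 + (-18 - 65)*26) - 31740)) = 1/(-36758 + (((33*25)*16 - 83*26) - 31740)) = 1/(-36758 + ((825*16 - 2158) - 31740)) = 1/(-36758 + ((13200 - 2158) - 31740)) = 1/(-36758 + (11042 - 31740)) = 1/(-36758 - 20698) = 1/(-57456) = -1/57456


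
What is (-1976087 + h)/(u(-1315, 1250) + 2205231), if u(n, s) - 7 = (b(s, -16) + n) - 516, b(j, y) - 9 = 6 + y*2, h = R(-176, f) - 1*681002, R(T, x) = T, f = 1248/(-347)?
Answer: -531453/440678 ≈ -1.2060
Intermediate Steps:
f = -1248/347 (f = 1248*(-1/347) = -1248/347 ≈ -3.5965)
h = -681178 (h = -176 - 1*681002 = -176 - 681002 = -681178)
b(j, y) = 15 + 2*y (b(j, y) = 9 + (6 + y*2) = 9 + (6 + 2*y) = 15 + 2*y)
u(n, s) = -526 + n (u(n, s) = 7 + (((15 + 2*(-16)) + n) - 516) = 7 + (((15 - 32) + n) - 516) = 7 + ((-17 + n) - 516) = 7 + (-533 + n) = -526 + n)
(-1976087 + h)/(u(-1315, 1250) + 2205231) = (-1976087 - 681178)/((-526 - 1315) + 2205231) = -2657265/(-1841 + 2205231) = -2657265/2203390 = -2657265*1/2203390 = -531453/440678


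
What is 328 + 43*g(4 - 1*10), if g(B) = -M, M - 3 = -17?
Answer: 930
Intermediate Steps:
M = -14 (M = 3 - 17 = -14)
g(B) = 14 (g(B) = -1*(-14) = 14)
328 + 43*g(4 - 1*10) = 328 + 43*14 = 328 + 602 = 930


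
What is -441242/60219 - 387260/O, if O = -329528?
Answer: -1795311527/291821274 ≈ -6.1521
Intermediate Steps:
-441242/60219 - 387260/O = -441242/60219 - 387260/(-329528) = -441242*1/60219 - 387260*(-1/329528) = -441242/60219 + 5695/4846 = -1795311527/291821274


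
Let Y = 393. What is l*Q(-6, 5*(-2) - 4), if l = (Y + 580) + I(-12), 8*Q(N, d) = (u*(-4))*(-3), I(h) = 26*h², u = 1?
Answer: 14151/2 ≈ 7075.5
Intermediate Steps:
Q(N, d) = 3/2 (Q(N, d) = ((1*(-4))*(-3))/8 = (-4*(-3))/8 = (⅛)*12 = 3/2)
l = 4717 (l = (393 + 580) + 26*(-12)² = 973 + 26*144 = 973 + 3744 = 4717)
l*Q(-6, 5*(-2) - 4) = 4717*(3/2) = 14151/2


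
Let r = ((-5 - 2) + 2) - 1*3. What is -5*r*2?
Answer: 80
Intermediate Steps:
r = -8 (r = (-7 + 2) - 3 = -5 - 3 = -8)
-5*r*2 = -5*(-8)*2 = 40*2 = 80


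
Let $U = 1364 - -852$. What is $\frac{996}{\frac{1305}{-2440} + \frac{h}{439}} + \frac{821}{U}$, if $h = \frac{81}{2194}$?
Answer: $- \frac{172867126722655}{92830750728} \approx -1862.2$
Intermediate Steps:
$U = 2216$ ($U = 1364 + 852 = 2216$)
$h = \frac{81}{2194}$ ($h = 81 \cdot \frac{1}{2194} = \frac{81}{2194} \approx 0.036919$)
$\frac{996}{\frac{1305}{-2440} + \frac{h}{439}} + \frac{821}{U} = \frac{996}{\frac{1305}{-2440} + \frac{81}{2194 \cdot 439}} + \frac{821}{2216} = \frac{996}{1305 \left(- \frac{1}{2440}\right) + \frac{81}{2194} \cdot \frac{1}{439}} + 821 \cdot \frac{1}{2216} = \frac{996}{- \frac{261}{488} + \frac{81}{963166}} + \frac{821}{2216} = \frac{996}{- \frac{125673399}{235012504}} + \frac{821}{2216} = 996 \left(- \frac{235012504}{125673399}\right) + \frac{821}{2216} = - \frac{78024151328}{41891133} + \frac{821}{2216} = - \frac{172867126722655}{92830750728}$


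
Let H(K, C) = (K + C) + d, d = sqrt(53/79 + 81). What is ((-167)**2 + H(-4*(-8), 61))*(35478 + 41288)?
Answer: 2148066212 + 153532*sqrt(127427)/79 ≈ 2.1488e+9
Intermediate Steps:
d = 2*sqrt(127427)/79 (d = sqrt(53*(1/79) + 81) = sqrt(53/79 + 81) = sqrt(6452/79) = 2*sqrt(127427)/79 ≈ 9.0372)
H(K, C) = C + K + 2*sqrt(127427)/79 (H(K, C) = (K + C) + 2*sqrt(127427)/79 = (C + K) + 2*sqrt(127427)/79 = C + K + 2*sqrt(127427)/79)
((-167)**2 + H(-4*(-8), 61))*(35478 + 41288) = ((-167)**2 + (61 - 4*(-8) + 2*sqrt(127427)/79))*(35478 + 41288) = (27889 + (61 + 32 + 2*sqrt(127427)/79))*76766 = (27889 + (93 + 2*sqrt(127427)/79))*76766 = (27982 + 2*sqrt(127427)/79)*76766 = 2148066212 + 153532*sqrt(127427)/79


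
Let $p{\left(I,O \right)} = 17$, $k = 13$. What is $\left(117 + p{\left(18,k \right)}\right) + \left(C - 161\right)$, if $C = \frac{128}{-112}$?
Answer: $- \frac{197}{7} \approx -28.143$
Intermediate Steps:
$C = - \frac{8}{7}$ ($C = 128 \left(- \frac{1}{112}\right) = - \frac{8}{7} \approx -1.1429$)
$\left(117 + p{\left(18,k \right)}\right) + \left(C - 161\right) = \left(117 + 17\right) - \frac{1135}{7} = 134 - \frac{1135}{7} = - \frac{197}{7}$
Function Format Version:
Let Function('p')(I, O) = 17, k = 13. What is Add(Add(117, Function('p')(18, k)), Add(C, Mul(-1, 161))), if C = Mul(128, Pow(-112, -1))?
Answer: Rational(-197, 7) ≈ -28.143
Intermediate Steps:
C = Rational(-8, 7) (C = Mul(128, Rational(-1, 112)) = Rational(-8, 7) ≈ -1.1429)
Add(Add(117, Function('p')(18, k)), Add(C, Mul(-1, 161))) = Add(Add(117, 17), Add(Rational(-8, 7), Mul(-1, 161))) = Add(134, Add(Rational(-8, 7), -161)) = Add(134, Rational(-1135, 7)) = Rational(-197, 7)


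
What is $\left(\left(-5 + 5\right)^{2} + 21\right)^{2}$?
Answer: $441$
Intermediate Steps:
$\left(\left(-5 + 5\right)^{2} + 21\right)^{2} = \left(0^{2} + 21\right)^{2} = \left(0 + 21\right)^{2} = 21^{2} = 441$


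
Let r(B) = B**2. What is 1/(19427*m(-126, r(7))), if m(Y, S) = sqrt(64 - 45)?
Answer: sqrt(19)/369113 ≈ 1.1809e-5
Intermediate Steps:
m(Y, S) = sqrt(19)
1/(19427*m(-126, r(7))) = 1/(19427*(sqrt(19))) = (sqrt(19)/19)/19427 = sqrt(19)/369113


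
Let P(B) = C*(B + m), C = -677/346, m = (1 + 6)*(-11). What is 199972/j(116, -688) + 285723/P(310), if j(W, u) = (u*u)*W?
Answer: -1357043130276395/2165306921216 ≈ -626.72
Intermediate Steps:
m = -77 (m = 7*(-11) = -77)
j(W, u) = W*u**2 (j(W, u) = u**2*W = W*u**2)
C = -677/346 (C = -677*1/346 = -677/346 ≈ -1.9566)
P(B) = 52129/346 - 677*B/346 (P(B) = -677*(B - 77)/346 = -677*(-77 + B)/346 = 52129/346 - 677*B/346)
199972/j(116, -688) + 285723/P(310) = 199972/((116*(-688)**2)) + 285723/(52129/346 - 677/346*310) = 199972/((116*473344)) + 285723/(52129/346 - 104935/173) = 199972/54907904 + 285723/(-157741/346) = 199972*(1/54907904) + 285723*(-346/157741) = 49993/13726976 - 98860158/157741 = -1357043130276395/2165306921216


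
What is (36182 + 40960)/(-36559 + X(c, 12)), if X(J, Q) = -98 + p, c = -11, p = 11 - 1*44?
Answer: -12857/6115 ≈ -2.1025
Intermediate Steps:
p = -33 (p = 11 - 44 = -33)
X(J, Q) = -131 (X(J, Q) = -98 - 33 = -131)
(36182 + 40960)/(-36559 + X(c, 12)) = (36182 + 40960)/(-36559 - 131) = 77142/(-36690) = 77142*(-1/36690) = -12857/6115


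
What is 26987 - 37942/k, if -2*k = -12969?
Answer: 349918519/12969 ≈ 26981.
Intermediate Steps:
k = 12969/2 (k = -1/2*(-12969) = 12969/2 ≈ 6484.5)
26987 - 37942/k = 26987 - 37942/12969/2 = 26987 - 37942*2/12969 = 26987 - 1*75884/12969 = 26987 - 75884/12969 = 349918519/12969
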